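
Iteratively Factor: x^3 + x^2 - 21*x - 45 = (x + 3)*(x^2 - 2*x - 15) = (x + 3)^2*(x - 5)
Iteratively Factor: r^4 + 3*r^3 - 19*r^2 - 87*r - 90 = (r + 3)*(r^3 - 19*r - 30) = (r - 5)*(r + 3)*(r^2 + 5*r + 6) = (r - 5)*(r + 2)*(r + 3)*(r + 3)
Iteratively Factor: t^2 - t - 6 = (t + 2)*(t - 3)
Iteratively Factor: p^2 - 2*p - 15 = (p - 5)*(p + 3)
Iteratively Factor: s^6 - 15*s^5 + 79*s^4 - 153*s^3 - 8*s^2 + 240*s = (s)*(s^5 - 15*s^4 + 79*s^3 - 153*s^2 - 8*s + 240) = s*(s - 5)*(s^4 - 10*s^3 + 29*s^2 - 8*s - 48) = s*(s - 5)*(s + 1)*(s^3 - 11*s^2 + 40*s - 48) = s*(s - 5)*(s - 3)*(s + 1)*(s^2 - 8*s + 16) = s*(s - 5)*(s - 4)*(s - 3)*(s + 1)*(s - 4)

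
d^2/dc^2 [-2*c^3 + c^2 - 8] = 2 - 12*c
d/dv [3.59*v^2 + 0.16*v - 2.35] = 7.18*v + 0.16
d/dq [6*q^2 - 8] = 12*q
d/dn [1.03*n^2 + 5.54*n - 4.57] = 2.06*n + 5.54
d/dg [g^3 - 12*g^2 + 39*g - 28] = 3*g^2 - 24*g + 39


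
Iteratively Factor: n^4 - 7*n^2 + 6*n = (n - 2)*(n^3 + 2*n^2 - 3*n) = (n - 2)*(n - 1)*(n^2 + 3*n) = n*(n - 2)*(n - 1)*(n + 3)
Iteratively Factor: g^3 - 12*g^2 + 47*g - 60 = (g - 3)*(g^2 - 9*g + 20) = (g - 4)*(g - 3)*(g - 5)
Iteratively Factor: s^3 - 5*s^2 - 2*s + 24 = (s + 2)*(s^2 - 7*s + 12) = (s - 4)*(s + 2)*(s - 3)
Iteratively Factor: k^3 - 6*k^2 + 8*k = (k - 2)*(k^2 - 4*k) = k*(k - 2)*(k - 4)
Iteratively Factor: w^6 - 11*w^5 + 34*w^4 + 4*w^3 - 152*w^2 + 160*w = (w - 2)*(w^5 - 9*w^4 + 16*w^3 + 36*w^2 - 80*w) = (w - 2)*(w + 2)*(w^4 - 11*w^3 + 38*w^2 - 40*w) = (w - 2)^2*(w + 2)*(w^3 - 9*w^2 + 20*w) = (w - 4)*(w - 2)^2*(w + 2)*(w^2 - 5*w) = (w - 5)*(w - 4)*(w - 2)^2*(w + 2)*(w)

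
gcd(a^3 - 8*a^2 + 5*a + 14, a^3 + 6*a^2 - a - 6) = a + 1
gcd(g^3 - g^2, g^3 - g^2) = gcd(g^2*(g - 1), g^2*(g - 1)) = g^3 - g^2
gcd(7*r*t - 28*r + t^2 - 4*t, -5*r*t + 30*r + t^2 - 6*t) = 1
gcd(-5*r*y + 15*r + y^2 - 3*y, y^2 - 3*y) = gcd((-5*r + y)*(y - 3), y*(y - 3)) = y - 3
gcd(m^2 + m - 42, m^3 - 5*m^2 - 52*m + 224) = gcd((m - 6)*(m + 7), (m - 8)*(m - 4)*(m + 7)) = m + 7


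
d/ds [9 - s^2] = -2*s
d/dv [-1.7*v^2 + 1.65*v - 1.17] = 1.65 - 3.4*v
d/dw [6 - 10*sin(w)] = -10*cos(w)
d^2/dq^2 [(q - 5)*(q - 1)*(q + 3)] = 6*q - 6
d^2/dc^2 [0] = 0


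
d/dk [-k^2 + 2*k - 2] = 2 - 2*k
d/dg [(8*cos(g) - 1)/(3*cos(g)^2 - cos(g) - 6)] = (-24*sin(g)^2 - 6*cos(g) + 73)*sin(g)/(-3*cos(g)^2 + cos(g) + 6)^2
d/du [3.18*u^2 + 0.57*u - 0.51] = 6.36*u + 0.57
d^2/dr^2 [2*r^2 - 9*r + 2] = 4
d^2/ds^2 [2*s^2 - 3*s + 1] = 4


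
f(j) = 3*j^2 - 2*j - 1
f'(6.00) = 34.00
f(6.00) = 95.00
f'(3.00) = 16.00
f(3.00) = 20.00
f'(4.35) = 24.10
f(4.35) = 47.07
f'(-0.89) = -7.34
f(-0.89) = 3.16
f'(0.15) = -1.10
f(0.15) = -1.23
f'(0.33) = -0.02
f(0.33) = -1.33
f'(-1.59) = -11.54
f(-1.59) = 9.76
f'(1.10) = 4.60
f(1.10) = 0.43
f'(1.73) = 8.38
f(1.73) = 4.52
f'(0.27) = -0.38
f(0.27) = -1.32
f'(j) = 6*j - 2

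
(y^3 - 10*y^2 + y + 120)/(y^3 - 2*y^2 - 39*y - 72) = (y - 5)/(y + 3)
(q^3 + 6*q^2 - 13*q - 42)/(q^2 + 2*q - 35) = (q^2 - q - 6)/(q - 5)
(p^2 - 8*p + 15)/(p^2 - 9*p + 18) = (p - 5)/(p - 6)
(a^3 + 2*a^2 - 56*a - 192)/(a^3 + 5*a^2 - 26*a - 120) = (a - 8)/(a - 5)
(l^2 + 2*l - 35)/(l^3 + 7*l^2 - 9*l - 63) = (l - 5)/(l^2 - 9)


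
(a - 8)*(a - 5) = a^2 - 13*a + 40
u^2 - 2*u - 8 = (u - 4)*(u + 2)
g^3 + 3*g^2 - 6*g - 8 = (g - 2)*(g + 1)*(g + 4)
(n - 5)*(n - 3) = n^2 - 8*n + 15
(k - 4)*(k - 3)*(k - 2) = k^3 - 9*k^2 + 26*k - 24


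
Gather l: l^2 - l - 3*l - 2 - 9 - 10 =l^2 - 4*l - 21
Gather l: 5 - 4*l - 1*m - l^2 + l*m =-l^2 + l*(m - 4) - m + 5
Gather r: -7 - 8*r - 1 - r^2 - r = -r^2 - 9*r - 8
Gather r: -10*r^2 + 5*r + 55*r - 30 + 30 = -10*r^2 + 60*r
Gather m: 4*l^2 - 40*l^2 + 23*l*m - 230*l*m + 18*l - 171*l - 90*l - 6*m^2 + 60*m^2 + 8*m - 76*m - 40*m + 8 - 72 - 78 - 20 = -36*l^2 - 243*l + 54*m^2 + m*(-207*l - 108) - 162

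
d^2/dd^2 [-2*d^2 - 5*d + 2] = -4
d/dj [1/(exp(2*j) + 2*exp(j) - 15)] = -2*(exp(j) + 1)*exp(j)/(exp(2*j) + 2*exp(j) - 15)^2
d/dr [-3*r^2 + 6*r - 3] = 6 - 6*r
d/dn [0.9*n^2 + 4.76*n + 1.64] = 1.8*n + 4.76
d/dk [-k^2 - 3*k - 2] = -2*k - 3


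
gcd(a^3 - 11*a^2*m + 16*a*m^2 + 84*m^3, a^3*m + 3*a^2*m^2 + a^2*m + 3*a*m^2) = 1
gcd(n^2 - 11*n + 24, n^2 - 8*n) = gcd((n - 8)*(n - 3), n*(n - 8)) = n - 8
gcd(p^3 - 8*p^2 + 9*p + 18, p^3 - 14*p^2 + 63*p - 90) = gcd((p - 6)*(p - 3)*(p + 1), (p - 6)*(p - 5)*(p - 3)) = p^2 - 9*p + 18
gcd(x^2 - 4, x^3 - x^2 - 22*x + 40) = x - 2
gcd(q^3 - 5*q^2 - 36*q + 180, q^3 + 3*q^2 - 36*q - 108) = q^2 - 36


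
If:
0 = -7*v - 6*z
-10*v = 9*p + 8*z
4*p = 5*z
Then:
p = 0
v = 0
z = 0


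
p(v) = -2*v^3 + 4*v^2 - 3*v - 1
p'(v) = -6*v^2 + 8*v - 3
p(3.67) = -57.00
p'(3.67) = -54.45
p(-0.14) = -0.50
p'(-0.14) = -4.24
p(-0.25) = 0.03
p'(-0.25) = -5.38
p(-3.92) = 192.70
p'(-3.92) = -126.56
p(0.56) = -1.78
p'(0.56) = -0.40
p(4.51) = -116.64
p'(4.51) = -88.96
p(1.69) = -4.30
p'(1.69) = -6.62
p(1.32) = -2.59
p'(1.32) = -2.89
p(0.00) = -1.00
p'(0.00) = -3.00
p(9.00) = -1162.00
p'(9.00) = -417.00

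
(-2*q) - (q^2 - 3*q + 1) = -q^2 + q - 1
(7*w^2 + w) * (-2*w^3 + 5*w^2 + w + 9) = -14*w^5 + 33*w^4 + 12*w^3 + 64*w^2 + 9*w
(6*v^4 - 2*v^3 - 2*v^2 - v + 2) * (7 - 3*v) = -18*v^5 + 48*v^4 - 8*v^3 - 11*v^2 - 13*v + 14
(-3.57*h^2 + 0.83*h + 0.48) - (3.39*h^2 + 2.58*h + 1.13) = -6.96*h^2 - 1.75*h - 0.65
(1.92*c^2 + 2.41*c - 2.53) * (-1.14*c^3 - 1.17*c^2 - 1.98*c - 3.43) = -2.1888*c^5 - 4.9938*c^4 - 3.7371*c^3 - 8.3973*c^2 - 3.2569*c + 8.6779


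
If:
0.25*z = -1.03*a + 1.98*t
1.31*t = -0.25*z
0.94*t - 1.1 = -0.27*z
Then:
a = -7.40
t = -2.32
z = 12.14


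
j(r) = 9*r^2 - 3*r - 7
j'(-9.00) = -165.00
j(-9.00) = 749.00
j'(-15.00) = -273.00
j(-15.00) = 2063.00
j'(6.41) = 112.38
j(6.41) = 343.56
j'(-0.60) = -13.80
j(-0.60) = -1.96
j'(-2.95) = -56.10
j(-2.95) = 80.17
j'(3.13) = 53.34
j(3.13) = 71.78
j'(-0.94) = -19.92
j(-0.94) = 3.77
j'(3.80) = 65.40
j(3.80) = 111.56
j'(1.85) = 30.30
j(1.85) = 18.25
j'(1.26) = 19.68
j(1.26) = 3.51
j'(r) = 18*r - 3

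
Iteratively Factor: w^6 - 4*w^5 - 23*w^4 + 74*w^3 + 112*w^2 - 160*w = (w + 4)*(w^5 - 8*w^4 + 9*w^3 + 38*w^2 - 40*w) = (w - 1)*(w + 4)*(w^4 - 7*w^3 + 2*w^2 + 40*w) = (w - 5)*(w - 1)*(w + 4)*(w^3 - 2*w^2 - 8*w) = (w - 5)*(w - 4)*(w - 1)*(w + 4)*(w^2 + 2*w) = w*(w - 5)*(w - 4)*(w - 1)*(w + 4)*(w + 2)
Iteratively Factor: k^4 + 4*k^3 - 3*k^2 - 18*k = (k + 3)*(k^3 + k^2 - 6*k) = k*(k + 3)*(k^2 + k - 6) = k*(k + 3)^2*(k - 2)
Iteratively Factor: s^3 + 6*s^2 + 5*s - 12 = (s + 3)*(s^2 + 3*s - 4) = (s + 3)*(s + 4)*(s - 1)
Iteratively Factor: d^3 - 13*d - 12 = (d + 1)*(d^2 - d - 12) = (d + 1)*(d + 3)*(d - 4)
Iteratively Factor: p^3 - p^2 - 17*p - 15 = (p + 3)*(p^2 - 4*p - 5) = (p - 5)*(p + 3)*(p + 1)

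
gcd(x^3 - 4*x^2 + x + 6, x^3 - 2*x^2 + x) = 1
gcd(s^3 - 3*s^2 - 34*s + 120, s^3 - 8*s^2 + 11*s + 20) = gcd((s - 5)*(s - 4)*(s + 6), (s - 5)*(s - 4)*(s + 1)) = s^2 - 9*s + 20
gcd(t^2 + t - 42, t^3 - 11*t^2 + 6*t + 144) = t - 6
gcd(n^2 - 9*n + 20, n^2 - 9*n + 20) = n^2 - 9*n + 20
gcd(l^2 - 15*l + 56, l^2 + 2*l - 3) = 1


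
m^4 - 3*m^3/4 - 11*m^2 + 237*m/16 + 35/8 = (m - 5/2)*(m - 2)*(m + 1/4)*(m + 7/2)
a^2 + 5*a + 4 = (a + 1)*(a + 4)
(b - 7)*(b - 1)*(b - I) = b^3 - 8*b^2 - I*b^2 + 7*b + 8*I*b - 7*I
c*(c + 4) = c^2 + 4*c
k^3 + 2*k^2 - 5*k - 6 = (k - 2)*(k + 1)*(k + 3)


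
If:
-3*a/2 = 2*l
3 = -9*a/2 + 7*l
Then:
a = -4/13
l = 3/13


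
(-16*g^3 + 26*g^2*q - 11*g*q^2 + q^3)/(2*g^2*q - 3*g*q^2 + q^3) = (-8*g + q)/q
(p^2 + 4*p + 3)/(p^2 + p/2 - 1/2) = 2*(p + 3)/(2*p - 1)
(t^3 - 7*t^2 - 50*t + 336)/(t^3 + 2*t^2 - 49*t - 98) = (t^2 - 14*t + 48)/(t^2 - 5*t - 14)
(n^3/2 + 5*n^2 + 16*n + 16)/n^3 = 1/2 + 5/n + 16/n^2 + 16/n^3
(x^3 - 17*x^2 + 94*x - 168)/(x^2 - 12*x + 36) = (x^2 - 11*x + 28)/(x - 6)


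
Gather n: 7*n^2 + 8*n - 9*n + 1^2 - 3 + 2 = 7*n^2 - n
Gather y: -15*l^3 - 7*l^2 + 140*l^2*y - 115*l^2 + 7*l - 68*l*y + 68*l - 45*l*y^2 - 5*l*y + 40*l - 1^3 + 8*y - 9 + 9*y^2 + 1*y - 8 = -15*l^3 - 122*l^2 + 115*l + y^2*(9 - 45*l) + y*(140*l^2 - 73*l + 9) - 18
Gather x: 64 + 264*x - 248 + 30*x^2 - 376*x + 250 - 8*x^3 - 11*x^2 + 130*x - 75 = -8*x^3 + 19*x^2 + 18*x - 9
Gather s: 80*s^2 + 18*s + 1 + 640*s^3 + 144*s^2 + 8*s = 640*s^3 + 224*s^2 + 26*s + 1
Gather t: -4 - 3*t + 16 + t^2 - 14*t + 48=t^2 - 17*t + 60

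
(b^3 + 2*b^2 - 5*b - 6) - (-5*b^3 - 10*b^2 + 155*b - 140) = 6*b^3 + 12*b^2 - 160*b + 134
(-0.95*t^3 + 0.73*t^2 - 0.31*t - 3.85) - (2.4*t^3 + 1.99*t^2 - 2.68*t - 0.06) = -3.35*t^3 - 1.26*t^2 + 2.37*t - 3.79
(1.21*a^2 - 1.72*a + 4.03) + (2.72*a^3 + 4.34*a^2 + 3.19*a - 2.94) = 2.72*a^3 + 5.55*a^2 + 1.47*a + 1.09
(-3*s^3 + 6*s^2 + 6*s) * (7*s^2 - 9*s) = -21*s^5 + 69*s^4 - 12*s^3 - 54*s^2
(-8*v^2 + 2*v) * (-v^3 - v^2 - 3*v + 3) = 8*v^5 + 6*v^4 + 22*v^3 - 30*v^2 + 6*v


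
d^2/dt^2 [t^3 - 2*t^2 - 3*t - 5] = 6*t - 4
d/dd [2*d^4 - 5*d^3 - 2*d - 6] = 8*d^3 - 15*d^2 - 2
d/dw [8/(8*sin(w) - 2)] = -16*cos(w)/(4*sin(w) - 1)^2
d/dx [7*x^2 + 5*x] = 14*x + 5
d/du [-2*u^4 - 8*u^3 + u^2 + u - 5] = -8*u^3 - 24*u^2 + 2*u + 1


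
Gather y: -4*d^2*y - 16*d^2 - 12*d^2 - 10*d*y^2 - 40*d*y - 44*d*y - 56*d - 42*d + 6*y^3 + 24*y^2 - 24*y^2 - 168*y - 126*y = -28*d^2 - 10*d*y^2 - 98*d + 6*y^3 + y*(-4*d^2 - 84*d - 294)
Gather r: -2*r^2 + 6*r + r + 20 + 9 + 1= -2*r^2 + 7*r + 30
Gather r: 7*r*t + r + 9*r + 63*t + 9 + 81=r*(7*t + 10) + 63*t + 90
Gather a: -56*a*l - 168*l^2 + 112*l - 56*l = -56*a*l - 168*l^2 + 56*l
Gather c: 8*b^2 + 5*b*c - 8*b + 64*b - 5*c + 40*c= 8*b^2 + 56*b + c*(5*b + 35)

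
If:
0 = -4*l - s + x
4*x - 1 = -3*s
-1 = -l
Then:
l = 1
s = -15/7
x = 13/7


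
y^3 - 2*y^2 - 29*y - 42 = (y - 7)*(y + 2)*(y + 3)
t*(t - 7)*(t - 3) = t^3 - 10*t^2 + 21*t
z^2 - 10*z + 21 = (z - 7)*(z - 3)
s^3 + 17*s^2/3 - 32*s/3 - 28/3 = (s - 2)*(s + 2/3)*(s + 7)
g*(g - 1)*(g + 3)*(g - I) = g^4 + 2*g^3 - I*g^3 - 3*g^2 - 2*I*g^2 + 3*I*g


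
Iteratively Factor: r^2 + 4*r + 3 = (r + 3)*(r + 1)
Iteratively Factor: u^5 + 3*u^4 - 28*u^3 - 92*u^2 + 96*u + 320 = (u + 4)*(u^4 - u^3 - 24*u^2 + 4*u + 80) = (u - 5)*(u + 4)*(u^3 + 4*u^2 - 4*u - 16) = (u - 5)*(u + 4)^2*(u^2 - 4) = (u - 5)*(u - 2)*(u + 4)^2*(u + 2)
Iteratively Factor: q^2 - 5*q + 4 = (q - 4)*(q - 1)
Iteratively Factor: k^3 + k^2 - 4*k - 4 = (k + 2)*(k^2 - k - 2) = (k + 1)*(k + 2)*(k - 2)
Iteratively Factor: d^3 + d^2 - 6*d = (d + 3)*(d^2 - 2*d) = d*(d + 3)*(d - 2)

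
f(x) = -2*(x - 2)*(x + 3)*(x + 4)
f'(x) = -2*(x - 2)*(x + 3) - 2*(x - 2)*(x + 4) - 2*(x + 3)*(x + 4) = -6*x^2 - 20*x + 4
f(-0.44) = 44.47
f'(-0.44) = 11.64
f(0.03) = 48.11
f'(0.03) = 3.39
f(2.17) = -10.85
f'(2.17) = -67.65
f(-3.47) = -2.73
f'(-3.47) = 1.15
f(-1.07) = 34.72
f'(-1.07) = 18.53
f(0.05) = 48.17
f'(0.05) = 2.98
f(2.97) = -80.73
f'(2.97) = -108.33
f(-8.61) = 548.79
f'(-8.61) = -268.59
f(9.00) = -2184.00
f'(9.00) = -662.00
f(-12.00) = 2016.00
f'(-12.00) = -620.00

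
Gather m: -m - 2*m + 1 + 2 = 3 - 3*m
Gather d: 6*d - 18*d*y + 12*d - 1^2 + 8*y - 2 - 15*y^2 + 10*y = d*(18 - 18*y) - 15*y^2 + 18*y - 3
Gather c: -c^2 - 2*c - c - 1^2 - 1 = -c^2 - 3*c - 2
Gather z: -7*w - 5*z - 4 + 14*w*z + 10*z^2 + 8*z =-7*w + 10*z^2 + z*(14*w + 3) - 4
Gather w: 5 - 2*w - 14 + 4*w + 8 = 2*w - 1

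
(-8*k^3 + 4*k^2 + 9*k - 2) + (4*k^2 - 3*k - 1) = -8*k^3 + 8*k^2 + 6*k - 3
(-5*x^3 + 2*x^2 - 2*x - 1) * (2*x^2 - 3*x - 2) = -10*x^5 + 19*x^4 + 7*x + 2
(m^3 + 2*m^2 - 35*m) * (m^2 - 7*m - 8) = m^5 - 5*m^4 - 57*m^3 + 229*m^2 + 280*m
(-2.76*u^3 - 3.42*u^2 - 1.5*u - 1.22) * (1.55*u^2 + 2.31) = -4.278*u^5 - 5.301*u^4 - 8.7006*u^3 - 9.7912*u^2 - 3.465*u - 2.8182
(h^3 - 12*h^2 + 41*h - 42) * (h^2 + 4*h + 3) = h^5 - 8*h^4 - 4*h^3 + 86*h^2 - 45*h - 126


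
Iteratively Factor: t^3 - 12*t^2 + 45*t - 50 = (t - 5)*(t^2 - 7*t + 10) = (t - 5)^2*(t - 2)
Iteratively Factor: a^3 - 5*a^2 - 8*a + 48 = (a + 3)*(a^2 - 8*a + 16) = (a - 4)*(a + 3)*(a - 4)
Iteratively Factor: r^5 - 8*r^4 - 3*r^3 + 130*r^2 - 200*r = (r - 2)*(r^4 - 6*r^3 - 15*r^2 + 100*r) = (r - 2)*(r + 4)*(r^3 - 10*r^2 + 25*r) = (r - 5)*(r - 2)*(r + 4)*(r^2 - 5*r) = r*(r - 5)*(r - 2)*(r + 4)*(r - 5)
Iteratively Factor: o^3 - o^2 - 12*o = (o - 4)*(o^2 + 3*o) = o*(o - 4)*(o + 3)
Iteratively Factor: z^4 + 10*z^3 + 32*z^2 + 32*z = (z + 4)*(z^3 + 6*z^2 + 8*z) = z*(z + 4)*(z^2 + 6*z + 8) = z*(z + 2)*(z + 4)*(z + 4)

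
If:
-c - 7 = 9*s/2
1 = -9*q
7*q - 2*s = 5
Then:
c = 6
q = -1/9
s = -26/9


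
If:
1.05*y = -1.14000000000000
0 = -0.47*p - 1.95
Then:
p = -4.15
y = -1.09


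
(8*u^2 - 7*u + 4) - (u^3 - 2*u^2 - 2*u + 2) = -u^3 + 10*u^2 - 5*u + 2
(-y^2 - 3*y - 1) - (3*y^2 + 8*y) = -4*y^2 - 11*y - 1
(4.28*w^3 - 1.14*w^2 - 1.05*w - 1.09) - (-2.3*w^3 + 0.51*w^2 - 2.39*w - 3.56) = 6.58*w^3 - 1.65*w^2 + 1.34*w + 2.47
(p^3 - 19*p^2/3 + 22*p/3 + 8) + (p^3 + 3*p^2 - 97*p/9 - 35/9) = 2*p^3 - 10*p^2/3 - 31*p/9 + 37/9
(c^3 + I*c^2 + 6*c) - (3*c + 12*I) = c^3 + I*c^2 + 3*c - 12*I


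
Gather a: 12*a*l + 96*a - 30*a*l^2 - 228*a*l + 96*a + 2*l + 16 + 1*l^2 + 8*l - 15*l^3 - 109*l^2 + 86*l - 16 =a*(-30*l^2 - 216*l + 192) - 15*l^3 - 108*l^2 + 96*l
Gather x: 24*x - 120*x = -96*x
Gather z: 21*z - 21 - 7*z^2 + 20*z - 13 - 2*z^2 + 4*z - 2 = -9*z^2 + 45*z - 36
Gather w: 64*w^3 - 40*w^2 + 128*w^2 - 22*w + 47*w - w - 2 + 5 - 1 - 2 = 64*w^3 + 88*w^2 + 24*w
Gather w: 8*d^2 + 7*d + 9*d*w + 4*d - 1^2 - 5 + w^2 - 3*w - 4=8*d^2 + 11*d + w^2 + w*(9*d - 3) - 10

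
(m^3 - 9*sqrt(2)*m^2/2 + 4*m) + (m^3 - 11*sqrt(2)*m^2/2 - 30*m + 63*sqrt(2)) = 2*m^3 - 10*sqrt(2)*m^2 - 26*m + 63*sqrt(2)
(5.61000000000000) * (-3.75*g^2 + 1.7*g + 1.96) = -21.0375*g^2 + 9.537*g + 10.9956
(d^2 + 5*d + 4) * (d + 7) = d^3 + 12*d^2 + 39*d + 28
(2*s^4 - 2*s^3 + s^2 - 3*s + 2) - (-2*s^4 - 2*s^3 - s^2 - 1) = 4*s^4 + 2*s^2 - 3*s + 3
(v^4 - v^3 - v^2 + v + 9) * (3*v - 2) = 3*v^5 - 5*v^4 - v^3 + 5*v^2 + 25*v - 18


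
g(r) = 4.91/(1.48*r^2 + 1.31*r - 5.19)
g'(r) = 4.91*(-2.96*r - 1.31)/(1.48*r^2 + 1.31*r - 5.19)^2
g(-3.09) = 1.00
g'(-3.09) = 1.61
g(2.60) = 0.60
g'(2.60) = -0.65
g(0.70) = -1.38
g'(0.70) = -1.32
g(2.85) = 0.46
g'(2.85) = -0.43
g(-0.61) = -0.90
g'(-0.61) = 0.08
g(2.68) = 0.55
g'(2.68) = -0.57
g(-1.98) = -2.48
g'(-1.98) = 5.69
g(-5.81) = 0.13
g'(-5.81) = 0.06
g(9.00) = 0.04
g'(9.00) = -0.01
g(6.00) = 0.09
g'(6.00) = -0.03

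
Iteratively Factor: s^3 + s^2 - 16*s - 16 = (s - 4)*(s^2 + 5*s + 4) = (s - 4)*(s + 1)*(s + 4)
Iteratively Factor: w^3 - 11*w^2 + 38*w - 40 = (w - 4)*(w^2 - 7*w + 10) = (w - 4)*(w - 2)*(w - 5)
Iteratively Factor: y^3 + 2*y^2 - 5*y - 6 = (y - 2)*(y^2 + 4*y + 3) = (y - 2)*(y + 3)*(y + 1)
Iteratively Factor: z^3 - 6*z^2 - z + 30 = (z - 3)*(z^2 - 3*z - 10) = (z - 5)*(z - 3)*(z + 2)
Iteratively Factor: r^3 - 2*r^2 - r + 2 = (r - 2)*(r^2 - 1) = (r - 2)*(r - 1)*(r + 1)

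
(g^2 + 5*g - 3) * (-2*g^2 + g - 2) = -2*g^4 - 9*g^3 + 9*g^2 - 13*g + 6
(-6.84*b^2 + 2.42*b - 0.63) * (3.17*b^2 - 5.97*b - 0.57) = -21.6828*b^4 + 48.5062*b^3 - 12.5457*b^2 + 2.3817*b + 0.3591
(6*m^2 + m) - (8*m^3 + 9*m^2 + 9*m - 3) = -8*m^3 - 3*m^2 - 8*m + 3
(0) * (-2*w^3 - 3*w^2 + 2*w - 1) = 0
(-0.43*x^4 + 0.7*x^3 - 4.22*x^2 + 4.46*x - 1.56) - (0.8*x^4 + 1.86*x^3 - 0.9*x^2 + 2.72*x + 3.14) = -1.23*x^4 - 1.16*x^3 - 3.32*x^2 + 1.74*x - 4.7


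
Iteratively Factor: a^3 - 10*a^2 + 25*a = (a)*(a^2 - 10*a + 25) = a*(a - 5)*(a - 5)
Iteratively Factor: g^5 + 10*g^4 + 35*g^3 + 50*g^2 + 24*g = (g + 1)*(g^4 + 9*g^3 + 26*g^2 + 24*g) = (g + 1)*(g + 4)*(g^3 + 5*g^2 + 6*g) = g*(g + 1)*(g + 4)*(g^2 + 5*g + 6) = g*(g + 1)*(g + 2)*(g + 4)*(g + 3)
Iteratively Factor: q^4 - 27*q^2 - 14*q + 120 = (q - 5)*(q^3 + 5*q^2 - 2*q - 24) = (q - 5)*(q - 2)*(q^2 + 7*q + 12) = (q - 5)*(q - 2)*(q + 3)*(q + 4)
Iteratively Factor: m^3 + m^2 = (m)*(m^2 + m) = m*(m + 1)*(m)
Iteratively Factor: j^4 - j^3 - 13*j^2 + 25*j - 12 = (j - 1)*(j^3 - 13*j + 12) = (j - 3)*(j - 1)*(j^2 + 3*j - 4) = (j - 3)*(j - 1)^2*(j + 4)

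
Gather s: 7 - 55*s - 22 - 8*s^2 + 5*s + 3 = -8*s^2 - 50*s - 12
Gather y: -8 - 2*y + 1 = -2*y - 7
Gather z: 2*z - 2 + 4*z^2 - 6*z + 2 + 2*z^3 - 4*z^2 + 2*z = 2*z^3 - 2*z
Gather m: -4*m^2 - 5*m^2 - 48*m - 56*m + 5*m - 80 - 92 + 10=-9*m^2 - 99*m - 162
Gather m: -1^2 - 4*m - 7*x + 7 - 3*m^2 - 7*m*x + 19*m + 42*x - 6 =-3*m^2 + m*(15 - 7*x) + 35*x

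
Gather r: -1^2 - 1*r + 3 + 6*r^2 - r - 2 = 6*r^2 - 2*r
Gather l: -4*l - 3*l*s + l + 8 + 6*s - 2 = l*(-3*s - 3) + 6*s + 6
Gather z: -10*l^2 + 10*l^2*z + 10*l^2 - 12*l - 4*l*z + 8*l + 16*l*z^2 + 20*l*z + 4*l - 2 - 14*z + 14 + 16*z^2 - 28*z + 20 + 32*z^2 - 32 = z^2*(16*l + 48) + z*(10*l^2 + 16*l - 42)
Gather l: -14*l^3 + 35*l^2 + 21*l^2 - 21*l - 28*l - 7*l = -14*l^3 + 56*l^2 - 56*l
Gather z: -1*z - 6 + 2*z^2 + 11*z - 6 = 2*z^2 + 10*z - 12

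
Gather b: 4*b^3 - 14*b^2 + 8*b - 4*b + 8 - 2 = 4*b^3 - 14*b^2 + 4*b + 6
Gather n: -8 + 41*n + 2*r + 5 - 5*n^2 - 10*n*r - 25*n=-5*n^2 + n*(16 - 10*r) + 2*r - 3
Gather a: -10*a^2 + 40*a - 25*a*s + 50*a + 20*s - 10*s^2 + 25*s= -10*a^2 + a*(90 - 25*s) - 10*s^2 + 45*s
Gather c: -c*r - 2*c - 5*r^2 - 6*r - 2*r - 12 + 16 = c*(-r - 2) - 5*r^2 - 8*r + 4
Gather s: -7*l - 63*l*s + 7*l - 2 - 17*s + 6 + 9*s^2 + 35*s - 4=9*s^2 + s*(18 - 63*l)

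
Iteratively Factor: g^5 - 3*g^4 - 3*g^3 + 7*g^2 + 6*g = (g + 1)*(g^4 - 4*g^3 + g^2 + 6*g) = (g - 3)*(g + 1)*(g^3 - g^2 - 2*g) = (g - 3)*(g - 2)*(g + 1)*(g^2 + g) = g*(g - 3)*(g - 2)*(g + 1)*(g + 1)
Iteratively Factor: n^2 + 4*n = (n + 4)*(n)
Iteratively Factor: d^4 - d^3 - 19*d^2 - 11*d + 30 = (d - 5)*(d^3 + 4*d^2 + d - 6) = (d - 5)*(d + 2)*(d^2 + 2*d - 3) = (d - 5)*(d + 2)*(d + 3)*(d - 1)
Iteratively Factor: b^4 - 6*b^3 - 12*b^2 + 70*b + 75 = (b + 1)*(b^3 - 7*b^2 - 5*b + 75) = (b - 5)*(b + 1)*(b^2 - 2*b - 15) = (b - 5)*(b + 1)*(b + 3)*(b - 5)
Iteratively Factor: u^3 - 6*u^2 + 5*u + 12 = (u - 3)*(u^2 - 3*u - 4) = (u - 4)*(u - 3)*(u + 1)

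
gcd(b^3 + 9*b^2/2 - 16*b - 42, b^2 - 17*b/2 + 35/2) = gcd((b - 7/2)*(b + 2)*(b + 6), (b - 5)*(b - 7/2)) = b - 7/2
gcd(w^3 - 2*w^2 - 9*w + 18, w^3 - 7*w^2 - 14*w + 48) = w^2 + w - 6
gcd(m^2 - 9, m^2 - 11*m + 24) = m - 3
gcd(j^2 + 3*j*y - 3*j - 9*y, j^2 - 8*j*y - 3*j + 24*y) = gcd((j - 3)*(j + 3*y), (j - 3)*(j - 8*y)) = j - 3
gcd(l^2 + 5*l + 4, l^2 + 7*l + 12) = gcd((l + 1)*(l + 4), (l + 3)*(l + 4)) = l + 4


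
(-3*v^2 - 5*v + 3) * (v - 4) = -3*v^3 + 7*v^2 + 23*v - 12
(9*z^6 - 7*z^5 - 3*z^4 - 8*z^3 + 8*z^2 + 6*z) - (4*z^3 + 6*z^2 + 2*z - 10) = 9*z^6 - 7*z^5 - 3*z^4 - 12*z^3 + 2*z^2 + 4*z + 10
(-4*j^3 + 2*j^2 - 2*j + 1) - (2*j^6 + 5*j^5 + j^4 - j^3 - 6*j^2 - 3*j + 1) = -2*j^6 - 5*j^5 - j^4 - 3*j^3 + 8*j^2 + j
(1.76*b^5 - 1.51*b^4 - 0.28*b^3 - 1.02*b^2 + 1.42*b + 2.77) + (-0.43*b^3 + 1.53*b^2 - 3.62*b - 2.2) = 1.76*b^5 - 1.51*b^4 - 0.71*b^3 + 0.51*b^2 - 2.2*b + 0.57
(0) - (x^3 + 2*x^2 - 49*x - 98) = -x^3 - 2*x^2 + 49*x + 98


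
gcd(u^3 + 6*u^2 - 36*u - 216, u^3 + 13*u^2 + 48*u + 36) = u^2 + 12*u + 36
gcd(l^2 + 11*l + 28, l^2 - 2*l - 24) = l + 4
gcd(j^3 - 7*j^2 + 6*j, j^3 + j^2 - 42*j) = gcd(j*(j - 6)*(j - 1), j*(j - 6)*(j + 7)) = j^2 - 6*j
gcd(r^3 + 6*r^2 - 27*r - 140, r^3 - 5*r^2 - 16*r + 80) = r^2 - r - 20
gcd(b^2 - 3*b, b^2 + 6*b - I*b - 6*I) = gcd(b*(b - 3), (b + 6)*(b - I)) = 1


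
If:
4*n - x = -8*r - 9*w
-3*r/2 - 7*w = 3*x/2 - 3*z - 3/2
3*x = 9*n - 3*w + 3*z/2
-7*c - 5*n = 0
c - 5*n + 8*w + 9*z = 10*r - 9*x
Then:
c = 2287*z/1438 + 276/719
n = -16009*z/7190 - 1932/3595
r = -13351*z/3595 - 4491/3595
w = 11661*z/3595 + 3786/3595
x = -33877*z/3595 - 9582/3595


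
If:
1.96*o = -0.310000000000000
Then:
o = -0.16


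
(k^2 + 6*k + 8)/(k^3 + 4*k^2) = (k + 2)/k^2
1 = 1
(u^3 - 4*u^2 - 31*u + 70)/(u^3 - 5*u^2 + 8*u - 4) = (u^2 - 2*u - 35)/(u^2 - 3*u + 2)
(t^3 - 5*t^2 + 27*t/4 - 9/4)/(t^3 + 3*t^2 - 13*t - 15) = (t^2 - 2*t + 3/4)/(t^2 + 6*t + 5)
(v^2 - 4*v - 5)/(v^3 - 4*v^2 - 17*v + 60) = (v + 1)/(v^2 + v - 12)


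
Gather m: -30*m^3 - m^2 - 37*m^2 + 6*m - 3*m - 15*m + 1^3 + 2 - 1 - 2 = -30*m^3 - 38*m^2 - 12*m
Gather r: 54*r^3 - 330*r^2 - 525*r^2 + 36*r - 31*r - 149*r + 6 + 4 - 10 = 54*r^3 - 855*r^2 - 144*r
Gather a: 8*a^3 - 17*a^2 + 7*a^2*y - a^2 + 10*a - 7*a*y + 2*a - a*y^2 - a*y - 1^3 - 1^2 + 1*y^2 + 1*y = 8*a^3 + a^2*(7*y - 18) + a*(-y^2 - 8*y + 12) + y^2 + y - 2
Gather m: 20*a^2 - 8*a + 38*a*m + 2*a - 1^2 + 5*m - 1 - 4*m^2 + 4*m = 20*a^2 - 6*a - 4*m^2 + m*(38*a + 9) - 2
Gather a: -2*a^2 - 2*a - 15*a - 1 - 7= -2*a^2 - 17*a - 8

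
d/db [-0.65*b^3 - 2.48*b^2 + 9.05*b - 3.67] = -1.95*b^2 - 4.96*b + 9.05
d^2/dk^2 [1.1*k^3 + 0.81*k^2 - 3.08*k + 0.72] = 6.6*k + 1.62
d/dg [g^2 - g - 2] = 2*g - 1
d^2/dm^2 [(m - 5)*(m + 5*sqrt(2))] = 2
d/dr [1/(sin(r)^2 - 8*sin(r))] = 2*(4 - sin(r))*cos(r)/((sin(r) - 8)^2*sin(r)^2)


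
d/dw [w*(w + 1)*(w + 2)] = 3*w^2 + 6*w + 2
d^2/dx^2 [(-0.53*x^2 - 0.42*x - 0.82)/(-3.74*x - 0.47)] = 21.697266/(52.313624*x^3 + 19.722516*x^2 + 2.478498*x + 0.103823)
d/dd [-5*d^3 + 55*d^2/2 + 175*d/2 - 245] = -15*d^2 + 55*d + 175/2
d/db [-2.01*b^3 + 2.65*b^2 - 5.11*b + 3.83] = -6.03*b^2 + 5.3*b - 5.11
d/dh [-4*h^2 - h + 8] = -8*h - 1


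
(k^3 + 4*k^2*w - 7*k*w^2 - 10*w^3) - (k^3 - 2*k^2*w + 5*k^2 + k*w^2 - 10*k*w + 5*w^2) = 6*k^2*w - 5*k^2 - 8*k*w^2 + 10*k*w - 10*w^3 - 5*w^2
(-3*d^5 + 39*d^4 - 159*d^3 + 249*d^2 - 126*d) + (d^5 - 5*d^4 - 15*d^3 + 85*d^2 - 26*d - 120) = -2*d^5 + 34*d^4 - 174*d^3 + 334*d^2 - 152*d - 120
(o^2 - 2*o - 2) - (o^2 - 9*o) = 7*o - 2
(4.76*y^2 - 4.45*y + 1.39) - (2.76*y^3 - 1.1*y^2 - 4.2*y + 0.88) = -2.76*y^3 + 5.86*y^2 - 0.25*y + 0.51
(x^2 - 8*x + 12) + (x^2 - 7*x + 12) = 2*x^2 - 15*x + 24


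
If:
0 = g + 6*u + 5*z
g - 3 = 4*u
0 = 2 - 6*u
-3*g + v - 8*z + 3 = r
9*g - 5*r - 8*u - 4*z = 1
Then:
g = 13/3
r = 202/25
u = 1/3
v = 596/75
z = -19/15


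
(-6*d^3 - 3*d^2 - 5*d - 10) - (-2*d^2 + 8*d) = -6*d^3 - d^2 - 13*d - 10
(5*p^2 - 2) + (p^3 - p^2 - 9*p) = p^3 + 4*p^2 - 9*p - 2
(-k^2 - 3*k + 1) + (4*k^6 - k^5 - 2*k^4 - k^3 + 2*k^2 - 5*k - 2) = 4*k^6 - k^5 - 2*k^4 - k^3 + k^2 - 8*k - 1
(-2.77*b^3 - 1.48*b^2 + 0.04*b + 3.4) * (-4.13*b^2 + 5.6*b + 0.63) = 11.4401*b^5 - 9.3996*b^4 - 10.1983*b^3 - 14.7504*b^2 + 19.0652*b + 2.142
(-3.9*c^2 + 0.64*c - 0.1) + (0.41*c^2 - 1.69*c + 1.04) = -3.49*c^2 - 1.05*c + 0.94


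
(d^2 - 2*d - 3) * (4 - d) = -d^3 + 6*d^2 - 5*d - 12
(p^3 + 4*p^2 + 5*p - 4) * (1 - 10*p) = -10*p^4 - 39*p^3 - 46*p^2 + 45*p - 4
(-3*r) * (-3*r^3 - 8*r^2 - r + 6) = 9*r^4 + 24*r^3 + 3*r^2 - 18*r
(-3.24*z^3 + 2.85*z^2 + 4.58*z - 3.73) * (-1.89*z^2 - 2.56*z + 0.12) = 6.1236*z^5 + 2.9079*z^4 - 16.341*z^3 - 4.3331*z^2 + 10.0984*z - 0.4476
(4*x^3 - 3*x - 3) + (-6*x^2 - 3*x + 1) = 4*x^3 - 6*x^2 - 6*x - 2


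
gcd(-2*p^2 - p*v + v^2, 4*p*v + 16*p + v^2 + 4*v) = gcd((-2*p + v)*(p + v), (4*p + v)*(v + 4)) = 1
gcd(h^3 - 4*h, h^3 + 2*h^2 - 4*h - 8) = h^2 - 4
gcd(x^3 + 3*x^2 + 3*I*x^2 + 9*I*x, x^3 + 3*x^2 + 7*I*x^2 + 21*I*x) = x^2 + 3*x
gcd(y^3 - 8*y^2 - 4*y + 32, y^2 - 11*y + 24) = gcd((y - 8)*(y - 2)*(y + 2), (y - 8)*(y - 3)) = y - 8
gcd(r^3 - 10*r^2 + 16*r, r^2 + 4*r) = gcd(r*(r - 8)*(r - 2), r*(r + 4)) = r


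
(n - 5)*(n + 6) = n^2 + n - 30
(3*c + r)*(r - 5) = 3*c*r - 15*c + r^2 - 5*r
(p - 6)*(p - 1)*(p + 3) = p^3 - 4*p^2 - 15*p + 18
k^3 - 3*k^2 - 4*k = k*(k - 4)*(k + 1)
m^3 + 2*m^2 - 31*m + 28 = (m - 4)*(m - 1)*(m + 7)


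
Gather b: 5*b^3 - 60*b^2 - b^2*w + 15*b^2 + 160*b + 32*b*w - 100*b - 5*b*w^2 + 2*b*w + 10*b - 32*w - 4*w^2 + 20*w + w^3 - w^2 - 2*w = 5*b^3 + b^2*(-w - 45) + b*(-5*w^2 + 34*w + 70) + w^3 - 5*w^2 - 14*w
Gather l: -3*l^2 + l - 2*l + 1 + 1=-3*l^2 - l + 2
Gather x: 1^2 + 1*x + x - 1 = 2*x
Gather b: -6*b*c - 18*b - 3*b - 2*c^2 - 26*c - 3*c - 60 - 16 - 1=b*(-6*c - 21) - 2*c^2 - 29*c - 77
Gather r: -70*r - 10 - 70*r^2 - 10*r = -70*r^2 - 80*r - 10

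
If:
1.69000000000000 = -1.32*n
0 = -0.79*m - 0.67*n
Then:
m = 1.09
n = -1.28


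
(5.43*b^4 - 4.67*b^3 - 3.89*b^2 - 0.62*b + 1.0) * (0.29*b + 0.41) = 1.5747*b^5 + 0.872*b^4 - 3.0428*b^3 - 1.7747*b^2 + 0.0358*b + 0.41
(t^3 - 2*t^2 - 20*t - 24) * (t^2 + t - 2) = t^5 - t^4 - 24*t^3 - 40*t^2 + 16*t + 48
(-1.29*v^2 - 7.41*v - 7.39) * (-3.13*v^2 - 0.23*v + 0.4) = 4.0377*v^4 + 23.49*v^3 + 24.319*v^2 - 1.2643*v - 2.956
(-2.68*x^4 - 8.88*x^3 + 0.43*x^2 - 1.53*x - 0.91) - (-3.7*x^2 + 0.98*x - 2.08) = -2.68*x^4 - 8.88*x^3 + 4.13*x^2 - 2.51*x + 1.17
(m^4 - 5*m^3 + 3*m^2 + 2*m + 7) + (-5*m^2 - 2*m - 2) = m^4 - 5*m^3 - 2*m^2 + 5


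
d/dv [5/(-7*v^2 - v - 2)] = 5*(14*v + 1)/(7*v^2 + v + 2)^2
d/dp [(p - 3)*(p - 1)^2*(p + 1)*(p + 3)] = 5*p^4 - 4*p^3 - 30*p^2 + 20*p + 9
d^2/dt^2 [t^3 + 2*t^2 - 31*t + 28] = 6*t + 4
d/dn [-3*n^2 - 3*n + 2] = -6*n - 3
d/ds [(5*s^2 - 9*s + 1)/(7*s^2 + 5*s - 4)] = (88*s^2 - 54*s + 31)/(49*s^4 + 70*s^3 - 31*s^2 - 40*s + 16)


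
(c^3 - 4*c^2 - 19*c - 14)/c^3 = 1 - 4/c - 19/c^2 - 14/c^3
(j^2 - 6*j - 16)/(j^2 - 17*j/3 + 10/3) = 3*(j^2 - 6*j - 16)/(3*j^2 - 17*j + 10)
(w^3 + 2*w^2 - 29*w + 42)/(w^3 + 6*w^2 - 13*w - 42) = (w - 2)/(w + 2)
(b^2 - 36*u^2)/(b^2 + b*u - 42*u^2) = (b + 6*u)/(b + 7*u)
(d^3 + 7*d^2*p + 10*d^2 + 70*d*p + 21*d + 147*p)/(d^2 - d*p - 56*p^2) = (-d^2 - 10*d - 21)/(-d + 8*p)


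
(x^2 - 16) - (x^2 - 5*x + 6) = 5*x - 22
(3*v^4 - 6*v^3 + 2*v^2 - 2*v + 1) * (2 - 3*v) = -9*v^5 + 24*v^4 - 18*v^3 + 10*v^2 - 7*v + 2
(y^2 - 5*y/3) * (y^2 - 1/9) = y^4 - 5*y^3/3 - y^2/9 + 5*y/27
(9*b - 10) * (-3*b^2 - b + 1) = -27*b^3 + 21*b^2 + 19*b - 10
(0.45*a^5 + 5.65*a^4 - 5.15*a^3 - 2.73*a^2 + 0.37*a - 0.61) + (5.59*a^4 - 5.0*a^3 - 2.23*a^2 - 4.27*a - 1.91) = 0.45*a^5 + 11.24*a^4 - 10.15*a^3 - 4.96*a^2 - 3.9*a - 2.52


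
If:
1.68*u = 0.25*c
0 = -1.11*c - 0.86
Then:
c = -0.77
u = -0.12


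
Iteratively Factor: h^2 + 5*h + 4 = (h + 1)*(h + 4)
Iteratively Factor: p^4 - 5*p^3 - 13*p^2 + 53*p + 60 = (p - 5)*(p^3 - 13*p - 12) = (p - 5)*(p + 3)*(p^2 - 3*p - 4) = (p - 5)*(p + 1)*(p + 3)*(p - 4)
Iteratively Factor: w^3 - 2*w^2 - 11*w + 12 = (w - 4)*(w^2 + 2*w - 3) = (w - 4)*(w - 1)*(w + 3)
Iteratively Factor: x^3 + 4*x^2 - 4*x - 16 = (x - 2)*(x^2 + 6*x + 8) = (x - 2)*(x + 2)*(x + 4)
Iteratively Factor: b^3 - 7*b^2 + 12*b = (b)*(b^2 - 7*b + 12) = b*(b - 4)*(b - 3)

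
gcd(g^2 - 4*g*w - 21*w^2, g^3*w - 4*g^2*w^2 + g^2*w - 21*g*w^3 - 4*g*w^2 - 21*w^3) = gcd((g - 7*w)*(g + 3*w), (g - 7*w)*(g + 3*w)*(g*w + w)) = -g^2 + 4*g*w + 21*w^2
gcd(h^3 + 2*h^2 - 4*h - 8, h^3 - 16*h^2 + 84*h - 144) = 1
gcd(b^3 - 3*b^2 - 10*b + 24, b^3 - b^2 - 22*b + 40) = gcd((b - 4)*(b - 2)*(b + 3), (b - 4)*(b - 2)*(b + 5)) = b^2 - 6*b + 8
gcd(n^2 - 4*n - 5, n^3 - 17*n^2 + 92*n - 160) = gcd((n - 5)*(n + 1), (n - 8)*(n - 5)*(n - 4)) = n - 5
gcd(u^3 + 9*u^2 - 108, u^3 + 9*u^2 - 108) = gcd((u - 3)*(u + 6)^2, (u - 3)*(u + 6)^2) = u^3 + 9*u^2 - 108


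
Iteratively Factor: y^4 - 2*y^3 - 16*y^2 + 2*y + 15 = (y - 1)*(y^3 - y^2 - 17*y - 15) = (y - 1)*(y + 1)*(y^2 - 2*y - 15) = (y - 1)*(y + 1)*(y + 3)*(y - 5)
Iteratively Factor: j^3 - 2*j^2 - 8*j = (j + 2)*(j^2 - 4*j) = (j - 4)*(j + 2)*(j)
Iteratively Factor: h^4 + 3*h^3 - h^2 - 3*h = (h)*(h^3 + 3*h^2 - h - 3) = h*(h + 3)*(h^2 - 1) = h*(h - 1)*(h + 3)*(h + 1)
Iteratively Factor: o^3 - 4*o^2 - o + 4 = (o + 1)*(o^2 - 5*o + 4) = (o - 4)*(o + 1)*(o - 1)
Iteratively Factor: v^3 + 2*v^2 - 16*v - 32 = (v - 4)*(v^2 + 6*v + 8) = (v - 4)*(v + 2)*(v + 4)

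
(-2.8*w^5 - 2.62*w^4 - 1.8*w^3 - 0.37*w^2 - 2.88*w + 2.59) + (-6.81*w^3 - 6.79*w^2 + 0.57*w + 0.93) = -2.8*w^5 - 2.62*w^4 - 8.61*w^3 - 7.16*w^2 - 2.31*w + 3.52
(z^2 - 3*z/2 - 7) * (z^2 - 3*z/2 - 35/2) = z^4 - 3*z^3 - 89*z^2/4 + 147*z/4 + 245/2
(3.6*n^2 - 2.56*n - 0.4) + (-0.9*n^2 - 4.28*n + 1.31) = 2.7*n^2 - 6.84*n + 0.91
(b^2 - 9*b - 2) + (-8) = b^2 - 9*b - 10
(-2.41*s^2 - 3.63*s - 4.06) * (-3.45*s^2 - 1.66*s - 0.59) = 8.3145*s^4 + 16.5241*s^3 + 21.4547*s^2 + 8.8813*s + 2.3954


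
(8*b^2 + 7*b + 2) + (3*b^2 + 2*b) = 11*b^2 + 9*b + 2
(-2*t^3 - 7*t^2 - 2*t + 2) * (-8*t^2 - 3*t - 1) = 16*t^5 + 62*t^4 + 39*t^3 - 3*t^2 - 4*t - 2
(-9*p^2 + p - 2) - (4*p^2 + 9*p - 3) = -13*p^2 - 8*p + 1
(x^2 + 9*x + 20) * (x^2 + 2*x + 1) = x^4 + 11*x^3 + 39*x^2 + 49*x + 20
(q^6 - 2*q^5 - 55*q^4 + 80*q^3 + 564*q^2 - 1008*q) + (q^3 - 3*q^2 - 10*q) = q^6 - 2*q^5 - 55*q^4 + 81*q^3 + 561*q^2 - 1018*q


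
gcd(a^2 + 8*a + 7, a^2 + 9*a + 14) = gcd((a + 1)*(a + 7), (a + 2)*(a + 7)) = a + 7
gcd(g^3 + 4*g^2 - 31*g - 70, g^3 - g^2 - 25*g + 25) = g - 5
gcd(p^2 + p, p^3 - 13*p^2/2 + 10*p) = p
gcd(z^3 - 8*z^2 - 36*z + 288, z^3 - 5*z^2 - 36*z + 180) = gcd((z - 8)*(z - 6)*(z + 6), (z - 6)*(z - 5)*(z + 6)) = z^2 - 36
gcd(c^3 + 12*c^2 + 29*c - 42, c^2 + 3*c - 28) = c + 7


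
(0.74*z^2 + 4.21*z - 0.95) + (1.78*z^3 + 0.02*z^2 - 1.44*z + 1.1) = 1.78*z^3 + 0.76*z^2 + 2.77*z + 0.15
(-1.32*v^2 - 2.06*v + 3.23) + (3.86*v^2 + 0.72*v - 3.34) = 2.54*v^2 - 1.34*v - 0.11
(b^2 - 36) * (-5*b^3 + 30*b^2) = -5*b^5 + 30*b^4 + 180*b^3 - 1080*b^2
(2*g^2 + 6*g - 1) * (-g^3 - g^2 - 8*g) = -2*g^5 - 8*g^4 - 21*g^3 - 47*g^2 + 8*g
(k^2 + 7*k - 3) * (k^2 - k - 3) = k^4 + 6*k^3 - 13*k^2 - 18*k + 9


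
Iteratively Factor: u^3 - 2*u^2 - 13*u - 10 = (u + 1)*(u^2 - 3*u - 10) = (u + 1)*(u + 2)*(u - 5)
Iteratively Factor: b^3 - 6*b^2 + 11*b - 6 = (b - 1)*(b^2 - 5*b + 6) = (b - 3)*(b - 1)*(b - 2)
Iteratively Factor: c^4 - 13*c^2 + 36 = (c + 3)*(c^3 - 3*c^2 - 4*c + 12) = (c - 3)*(c + 3)*(c^2 - 4) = (c - 3)*(c - 2)*(c + 3)*(c + 2)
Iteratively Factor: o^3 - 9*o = (o)*(o^2 - 9) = o*(o + 3)*(o - 3)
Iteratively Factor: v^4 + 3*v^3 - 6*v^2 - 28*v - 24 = (v - 3)*(v^3 + 6*v^2 + 12*v + 8) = (v - 3)*(v + 2)*(v^2 + 4*v + 4) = (v - 3)*(v + 2)^2*(v + 2)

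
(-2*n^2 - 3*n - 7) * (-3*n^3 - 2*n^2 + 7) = 6*n^5 + 13*n^4 + 27*n^3 - 21*n - 49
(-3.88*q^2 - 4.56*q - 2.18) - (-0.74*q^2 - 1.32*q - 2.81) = -3.14*q^2 - 3.24*q + 0.63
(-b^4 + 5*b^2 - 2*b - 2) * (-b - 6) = b^5 + 6*b^4 - 5*b^3 - 28*b^2 + 14*b + 12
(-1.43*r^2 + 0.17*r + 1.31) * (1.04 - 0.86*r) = 1.2298*r^3 - 1.6334*r^2 - 0.9498*r + 1.3624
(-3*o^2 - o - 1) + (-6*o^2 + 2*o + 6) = -9*o^2 + o + 5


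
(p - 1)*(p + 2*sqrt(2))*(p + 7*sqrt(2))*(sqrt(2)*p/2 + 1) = sqrt(2)*p^4/2 - sqrt(2)*p^3/2 + 10*p^3 - 10*p^2 + 23*sqrt(2)*p^2 - 23*sqrt(2)*p + 28*p - 28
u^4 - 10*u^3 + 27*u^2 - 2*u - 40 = (u - 5)*(u - 4)*(u - 2)*(u + 1)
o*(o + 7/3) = o^2 + 7*o/3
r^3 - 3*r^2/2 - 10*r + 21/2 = (r - 7/2)*(r - 1)*(r + 3)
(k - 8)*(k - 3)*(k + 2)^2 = k^4 - 7*k^3 - 16*k^2 + 52*k + 96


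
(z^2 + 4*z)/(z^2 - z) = (z + 4)/(z - 1)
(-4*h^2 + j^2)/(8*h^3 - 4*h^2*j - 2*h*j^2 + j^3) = -1/(2*h - j)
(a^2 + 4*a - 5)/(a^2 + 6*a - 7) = (a + 5)/(a + 7)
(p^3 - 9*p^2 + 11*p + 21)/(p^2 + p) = p - 10 + 21/p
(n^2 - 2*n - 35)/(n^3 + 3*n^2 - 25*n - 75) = (n - 7)/(n^2 - 2*n - 15)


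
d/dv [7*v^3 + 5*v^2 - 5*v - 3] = 21*v^2 + 10*v - 5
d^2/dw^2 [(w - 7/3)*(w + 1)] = 2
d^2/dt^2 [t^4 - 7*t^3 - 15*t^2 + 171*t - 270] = 12*t^2 - 42*t - 30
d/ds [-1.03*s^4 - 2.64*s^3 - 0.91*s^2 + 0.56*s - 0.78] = -4.12*s^3 - 7.92*s^2 - 1.82*s + 0.56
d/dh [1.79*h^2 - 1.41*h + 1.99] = 3.58*h - 1.41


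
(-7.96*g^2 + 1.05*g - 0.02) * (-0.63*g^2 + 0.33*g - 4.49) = 5.0148*g^4 - 3.2883*g^3 + 36.0995*g^2 - 4.7211*g + 0.0898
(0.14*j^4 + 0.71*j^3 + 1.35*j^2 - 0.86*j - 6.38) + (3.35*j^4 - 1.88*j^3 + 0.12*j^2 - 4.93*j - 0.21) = 3.49*j^4 - 1.17*j^3 + 1.47*j^2 - 5.79*j - 6.59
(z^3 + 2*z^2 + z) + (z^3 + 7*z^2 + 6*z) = 2*z^3 + 9*z^2 + 7*z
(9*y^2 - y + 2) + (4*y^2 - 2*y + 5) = 13*y^2 - 3*y + 7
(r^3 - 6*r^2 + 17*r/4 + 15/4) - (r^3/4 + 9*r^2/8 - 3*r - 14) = 3*r^3/4 - 57*r^2/8 + 29*r/4 + 71/4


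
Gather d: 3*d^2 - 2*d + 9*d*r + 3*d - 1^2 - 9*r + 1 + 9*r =3*d^2 + d*(9*r + 1)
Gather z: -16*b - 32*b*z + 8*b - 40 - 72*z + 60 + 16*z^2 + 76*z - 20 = -8*b + 16*z^2 + z*(4 - 32*b)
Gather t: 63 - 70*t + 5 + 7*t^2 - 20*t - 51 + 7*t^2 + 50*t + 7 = 14*t^2 - 40*t + 24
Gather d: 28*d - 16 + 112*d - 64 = 140*d - 80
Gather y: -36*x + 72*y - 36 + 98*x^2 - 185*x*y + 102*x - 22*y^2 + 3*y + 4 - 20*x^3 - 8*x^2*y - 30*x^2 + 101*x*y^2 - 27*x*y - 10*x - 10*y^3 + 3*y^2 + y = -20*x^3 + 68*x^2 + 56*x - 10*y^3 + y^2*(101*x - 19) + y*(-8*x^2 - 212*x + 76) - 32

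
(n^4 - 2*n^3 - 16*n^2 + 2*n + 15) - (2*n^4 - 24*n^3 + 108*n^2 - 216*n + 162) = -n^4 + 22*n^3 - 124*n^2 + 218*n - 147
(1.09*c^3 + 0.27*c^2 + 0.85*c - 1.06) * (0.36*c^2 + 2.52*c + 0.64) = 0.3924*c^5 + 2.844*c^4 + 1.684*c^3 + 1.9332*c^2 - 2.1272*c - 0.6784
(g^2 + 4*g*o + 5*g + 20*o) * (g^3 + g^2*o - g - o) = g^5 + 5*g^4*o + 5*g^4 + 4*g^3*o^2 + 25*g^3*o - g^3 + 20*g^2*o^2 - 5*g^2*o - 5*g^2 - 4*g*o^2 - 25*g*o - 20*o^2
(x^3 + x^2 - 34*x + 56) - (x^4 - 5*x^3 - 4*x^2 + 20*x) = -x^4 + 6*x^3 + 5*x^2 - 54*x + 56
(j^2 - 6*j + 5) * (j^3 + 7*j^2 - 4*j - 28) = j^5 + j^4 - 41*j^3 + 31*j^2 + 148*j - 140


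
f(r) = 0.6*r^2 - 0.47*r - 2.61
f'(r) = 1.2*r - 0.47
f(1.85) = -1.43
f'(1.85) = 1.75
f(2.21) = -0.72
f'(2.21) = 2.18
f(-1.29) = -1.01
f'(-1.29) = -2.02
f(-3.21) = 5.08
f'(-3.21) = -4.32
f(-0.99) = -1.56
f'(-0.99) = -1.66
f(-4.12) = 9.51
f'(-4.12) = -5.41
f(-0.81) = -1.84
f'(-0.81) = -1.44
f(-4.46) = 11.42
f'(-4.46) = -5.82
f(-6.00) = 21.81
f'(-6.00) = -7.67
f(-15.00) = 139.44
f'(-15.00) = -18.47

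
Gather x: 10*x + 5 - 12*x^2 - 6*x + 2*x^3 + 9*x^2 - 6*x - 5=2*x^3 - 3*x^2 - 2*x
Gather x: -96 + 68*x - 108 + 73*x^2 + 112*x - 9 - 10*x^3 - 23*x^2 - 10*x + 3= -10*x^3 + 50*x^2 + 170*x - 210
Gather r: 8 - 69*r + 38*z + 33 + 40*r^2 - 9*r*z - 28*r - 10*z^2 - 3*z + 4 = 40*r^2 + r*(-9*z - 97) - 10*z^2 + 35*z + 45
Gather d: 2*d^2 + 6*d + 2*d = 2*d^2 + 8*d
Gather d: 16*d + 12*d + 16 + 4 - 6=28*d + 14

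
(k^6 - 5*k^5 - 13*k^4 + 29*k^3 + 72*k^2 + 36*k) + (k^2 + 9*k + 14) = k^6 - 5*k^5 - 13*k^4 + 29*k^3 + 73*k^2 + 45*k + 14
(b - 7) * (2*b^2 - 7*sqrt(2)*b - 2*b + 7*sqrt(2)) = 2*b^3 - 16*b^2 - 7*sqrt(2)*b^2 + 14*b + 56*sqrt(2)*b - 49*sqrt(2)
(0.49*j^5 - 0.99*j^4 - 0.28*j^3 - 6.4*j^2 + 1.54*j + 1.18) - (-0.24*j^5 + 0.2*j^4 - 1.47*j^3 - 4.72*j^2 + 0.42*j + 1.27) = 0.73*j^5 - 1.19*j^4 + 1.19*j^3 - 1.68*j^2 + 1.12*j - 0.0900000000000001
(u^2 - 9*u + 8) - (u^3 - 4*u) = -u^3 + u^2 - 5*u + 8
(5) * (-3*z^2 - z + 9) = -15*z^2 - 5*z + 45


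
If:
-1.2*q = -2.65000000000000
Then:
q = 2.21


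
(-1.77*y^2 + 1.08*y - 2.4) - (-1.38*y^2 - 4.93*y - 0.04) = -0.39*y^2 + 6.01*y - 2.36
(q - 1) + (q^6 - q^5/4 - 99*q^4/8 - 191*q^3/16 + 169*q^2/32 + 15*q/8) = q^6 - q^5/4 - 99*q^4/8 - 191*q^3/16 + 169*q^2/32 + 23*q/8 - 1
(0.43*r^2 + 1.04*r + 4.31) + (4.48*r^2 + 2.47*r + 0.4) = 4.91*r^2 + 3.51*r + 4.71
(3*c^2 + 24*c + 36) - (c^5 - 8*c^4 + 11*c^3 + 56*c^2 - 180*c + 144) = -c^5 + 8*c^4 - 11*c^3 - 53*c^2 + 204*c - 108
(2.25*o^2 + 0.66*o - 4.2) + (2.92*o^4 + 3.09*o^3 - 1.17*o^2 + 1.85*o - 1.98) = 2.92*o^4 + 3.09*o^3 + 1.08*o^2 + 2.51*o - 6.18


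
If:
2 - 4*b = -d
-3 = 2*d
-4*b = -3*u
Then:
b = 1/8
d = -3/2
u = 1/6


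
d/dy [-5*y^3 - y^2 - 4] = y*(-15*y - 2)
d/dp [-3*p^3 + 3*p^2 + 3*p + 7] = -9*p^2 + 6*p + 3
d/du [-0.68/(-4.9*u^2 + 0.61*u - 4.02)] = (0.4148 - 6.664*u)/(4.9*u^2 - 0.61*u + 4.02)^2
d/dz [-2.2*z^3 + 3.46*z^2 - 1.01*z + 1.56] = -6.6*z^2 + 6.92*z - 1.01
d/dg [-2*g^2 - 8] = -4*g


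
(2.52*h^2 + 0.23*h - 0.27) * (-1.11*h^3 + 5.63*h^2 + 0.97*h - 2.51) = -2.7972*h^5 + 13.9323*h^4 + 4.039*h^3 - 7.6222*h^2 - 0.8392*h + 0.6777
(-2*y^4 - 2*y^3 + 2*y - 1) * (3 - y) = 2*y^5 - 4*y^4 - 6*y^3 - 2*y^2 + 7*y - 3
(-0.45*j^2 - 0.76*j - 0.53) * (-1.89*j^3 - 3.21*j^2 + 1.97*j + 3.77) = 0.8505*j^5 + 2.8809*j^4 + 2.5548*j^3 - 1.4924*j^2 - 3.9093*j - 1.9981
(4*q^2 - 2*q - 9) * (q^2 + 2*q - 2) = 4*q^4 + 6*q^3 - 21*q^2 - 14*q + 18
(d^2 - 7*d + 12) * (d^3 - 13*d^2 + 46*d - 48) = d^5 - 20*d^4 + 149*d^3 - 526*d^2 + 888*d - 576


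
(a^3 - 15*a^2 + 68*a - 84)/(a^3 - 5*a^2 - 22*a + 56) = (a - 6)/(a + 4)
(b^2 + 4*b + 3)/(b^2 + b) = (b + 3)/b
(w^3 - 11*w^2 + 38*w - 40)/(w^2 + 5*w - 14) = (w^2 - 9*w + 20)/(w + 7)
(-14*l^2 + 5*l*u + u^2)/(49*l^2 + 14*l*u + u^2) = (-2*l + u)/(7*l + u)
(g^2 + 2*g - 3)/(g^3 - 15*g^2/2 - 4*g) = 2*(-g^2 - 2*g + 3)/(g*(-2*g^2 + 15*g + 8))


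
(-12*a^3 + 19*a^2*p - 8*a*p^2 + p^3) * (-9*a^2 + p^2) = 108*a^5 - 171*a^4*p + 60*a^3*p^2 + 10*a^2*p^3 - 8*a*p^4 + p^5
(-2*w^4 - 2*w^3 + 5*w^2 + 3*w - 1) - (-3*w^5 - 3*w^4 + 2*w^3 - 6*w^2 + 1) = 3*w^5 + w^4 - 4*w^3 + 11*w^2 + 3*w - 2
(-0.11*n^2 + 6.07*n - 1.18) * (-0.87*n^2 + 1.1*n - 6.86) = 0.0957*n^4 - 5.4019*n^3 + 8.4582*n^2 - 42.9382*n + 8.0948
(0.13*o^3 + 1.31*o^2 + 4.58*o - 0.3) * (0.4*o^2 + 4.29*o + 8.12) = 0.052*o^5 + 1.0817*o^4 + 8.5075*o^3 + 30.1654*o^2 + 35.9026*o - 2.436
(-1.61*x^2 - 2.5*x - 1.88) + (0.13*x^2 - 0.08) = -1.48*x^2 - 2.5*x - 1.96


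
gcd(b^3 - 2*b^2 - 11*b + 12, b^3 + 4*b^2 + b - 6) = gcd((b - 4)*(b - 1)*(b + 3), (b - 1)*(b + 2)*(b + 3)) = b^2 + 2*b - 3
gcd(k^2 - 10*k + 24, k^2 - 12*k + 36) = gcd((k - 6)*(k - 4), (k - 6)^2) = k - 6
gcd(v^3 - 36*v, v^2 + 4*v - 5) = 1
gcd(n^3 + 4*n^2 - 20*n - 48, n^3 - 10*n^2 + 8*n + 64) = n^2 - 2*n - 8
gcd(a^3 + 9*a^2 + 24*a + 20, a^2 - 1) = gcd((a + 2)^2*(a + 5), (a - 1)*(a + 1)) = 1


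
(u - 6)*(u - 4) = u^2 - 10*u + 24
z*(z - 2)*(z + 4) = z^3 + 2*z^2 - 8*z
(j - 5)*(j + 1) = j^2 - 4*j - 5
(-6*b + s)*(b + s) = -6*b^2 - 5*b*s + s^2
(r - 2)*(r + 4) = r^2 + 2*r - 8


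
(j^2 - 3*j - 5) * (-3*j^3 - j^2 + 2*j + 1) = -3*j^5 + 8*j^4 + 20*j^3 - 13*j - 5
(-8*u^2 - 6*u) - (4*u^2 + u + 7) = -12*u^2 - 7*u - 7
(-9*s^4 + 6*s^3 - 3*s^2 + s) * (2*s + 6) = -18*s^5 - 42*s^4 + 30*s^3 - 16*s^2 + 6*s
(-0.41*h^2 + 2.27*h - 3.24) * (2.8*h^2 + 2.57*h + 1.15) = -1.148*h^4 + 5.3023*h^3 - 3.7096*h^2 - 5.7163*h - 3.726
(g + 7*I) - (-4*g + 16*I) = 5*g - 9*I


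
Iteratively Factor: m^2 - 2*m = (m)*(m - 2)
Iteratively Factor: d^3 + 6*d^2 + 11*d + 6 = (d + 1)*(d^2 + 5*d + 6) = (d + 1)*(d + 3)*(d + 2)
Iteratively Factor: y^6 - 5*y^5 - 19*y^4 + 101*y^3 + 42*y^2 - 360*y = (y + 2)*(y^5 - 7*y^4 - 5*y^3 + 111*y^2 - 180*y) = (y - 3)*(y + 2)*(y^4 - 4*y^3 - 17*y^2 + 60*y) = (y - 5)*(y - 3)*(y + 2)*(y^3 + y^2 - 12*y) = y*(y - 5)*(y - 3)*(y + 2)*(y^2 + y - 12) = y*(y - 5)*(y - 3)*(y + 2)*(y + 4)*(y - 3)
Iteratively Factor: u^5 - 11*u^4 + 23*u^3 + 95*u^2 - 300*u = (u - 5)*(u^4 - 6*u^3 - 7*u^2 + 60*u) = (u - 5)*(u + 3)*(u^3 - 9*u^2 + 20*u) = u*(u - 5)*(u + 3)*(u^2 - 9*u + 20) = u*(u - 5)*(u - 4)*(u + 3)*(u - 5)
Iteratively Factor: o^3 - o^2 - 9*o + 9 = (o - 1)*(o^2 - 9) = (o - 3)*(o - 1)*(o + 3)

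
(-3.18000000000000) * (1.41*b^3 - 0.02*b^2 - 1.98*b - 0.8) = -4.4838*b^3 + 0.0636*b^2 + 6.2964*b + 2.544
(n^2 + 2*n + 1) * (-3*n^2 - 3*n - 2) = -3*n^4 - 9*n^3 - 11*n^2 - 7*n - 2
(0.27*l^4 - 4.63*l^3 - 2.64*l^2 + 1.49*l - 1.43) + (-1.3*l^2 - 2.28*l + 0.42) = 0.27*l^4 - 4.63*l^3 - 3.94*l^2 - 0.79*l - 1.01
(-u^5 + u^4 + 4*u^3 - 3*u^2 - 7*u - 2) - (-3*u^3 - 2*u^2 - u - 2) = -u^5 + u^4 + 7*u^3 - u^2 - 6*u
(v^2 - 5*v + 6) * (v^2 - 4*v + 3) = v^4 - 9*v^3 + 29*v^2 - 39*v + 18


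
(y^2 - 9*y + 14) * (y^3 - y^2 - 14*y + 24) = y^5 - 10*y^4 + 9*y^3 + 136*y^2 - 412*y + 336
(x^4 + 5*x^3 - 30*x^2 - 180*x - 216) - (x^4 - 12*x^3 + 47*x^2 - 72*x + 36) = 17*x^3 - 77*x^2 - 108*x - 252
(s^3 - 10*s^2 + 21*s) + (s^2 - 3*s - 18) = s^3 - 9*s^2 + 18*s - 18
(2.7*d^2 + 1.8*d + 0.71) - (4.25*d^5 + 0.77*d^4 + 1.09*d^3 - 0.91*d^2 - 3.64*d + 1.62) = -4.25*d^5 - 0.77*d^4 - 1.09*d^3 + 3.61*d^2 + 5.44*d - 0.91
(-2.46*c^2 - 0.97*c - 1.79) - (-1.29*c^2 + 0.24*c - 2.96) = -1.17*c^2 - 1.21*c + 1.17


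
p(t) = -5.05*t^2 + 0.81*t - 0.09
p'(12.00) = -120.39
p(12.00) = -717.57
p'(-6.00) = 61.41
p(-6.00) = -186.75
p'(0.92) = -8.48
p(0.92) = -3.62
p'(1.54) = -14.74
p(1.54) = -10.82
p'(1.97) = -19.09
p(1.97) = -18.09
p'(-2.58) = 26.87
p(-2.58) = -35.79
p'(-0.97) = 10.61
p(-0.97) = -5.63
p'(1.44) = -13.73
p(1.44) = -9.40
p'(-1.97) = 20.71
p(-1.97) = -21.28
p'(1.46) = -13.94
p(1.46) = -9.67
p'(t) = 0.81 - 10.1*t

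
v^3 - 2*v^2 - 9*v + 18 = (v - 3)*(v - 2)*(v + 3)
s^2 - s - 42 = (s - 7)*(s + 6)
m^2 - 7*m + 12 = (m - 4)*(m - 3)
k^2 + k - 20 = (k - 4)*(k + 5)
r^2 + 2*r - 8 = (r - 2)*(r + 4)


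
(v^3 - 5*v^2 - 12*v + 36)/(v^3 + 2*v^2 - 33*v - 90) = (v - 2)/(v + 5)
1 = 1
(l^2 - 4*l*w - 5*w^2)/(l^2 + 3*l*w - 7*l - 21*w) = (l^2 - 4*l*w - 5*w^2)/(l^2 + 3*l*w - 7*l - 21*w)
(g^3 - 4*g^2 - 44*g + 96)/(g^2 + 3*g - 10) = (g^2 - 2*g - 48)/(g + 5)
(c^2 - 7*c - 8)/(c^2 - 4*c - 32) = (c + 1)/(c + 4)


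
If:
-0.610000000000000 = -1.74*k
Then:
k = 0.35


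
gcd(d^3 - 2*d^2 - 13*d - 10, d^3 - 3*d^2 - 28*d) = 1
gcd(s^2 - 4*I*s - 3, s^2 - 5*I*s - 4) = s - I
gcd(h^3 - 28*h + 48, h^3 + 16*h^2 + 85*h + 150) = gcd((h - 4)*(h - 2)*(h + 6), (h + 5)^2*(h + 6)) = h + 6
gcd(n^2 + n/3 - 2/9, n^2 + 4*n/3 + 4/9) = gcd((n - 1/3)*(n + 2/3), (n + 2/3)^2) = n + 2/3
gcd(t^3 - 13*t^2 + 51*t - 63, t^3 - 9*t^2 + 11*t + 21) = t^2 - 10*t + 21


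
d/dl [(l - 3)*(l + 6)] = 2*l + 3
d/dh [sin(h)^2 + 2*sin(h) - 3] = 2*(sin(h) + 1)*cos(h)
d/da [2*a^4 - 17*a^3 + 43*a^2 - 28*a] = 8*a^3 - 51*a^2 + 86*a - 28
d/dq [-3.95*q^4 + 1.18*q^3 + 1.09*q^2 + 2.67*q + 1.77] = -15.8*q^3 + 3.54*q^2 + 2.18*q + 2.67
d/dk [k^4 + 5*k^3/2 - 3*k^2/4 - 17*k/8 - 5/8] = 4*k^3 + 15*k^2/2 - 3*k/2 - 17/8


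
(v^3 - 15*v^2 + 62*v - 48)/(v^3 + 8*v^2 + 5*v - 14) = (v^2 - 14*v + 48)/(v^2 + 9*v + 14)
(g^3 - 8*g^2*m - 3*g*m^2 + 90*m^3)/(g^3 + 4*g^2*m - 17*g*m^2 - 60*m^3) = (g^2 - 11*g*m + 30*m^2)/(g^2 + g*m - 20*m^2)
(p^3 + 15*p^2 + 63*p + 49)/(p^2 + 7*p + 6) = (p^2 + 14*p + 49)/(p + 6)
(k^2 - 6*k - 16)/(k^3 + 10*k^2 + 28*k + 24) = (k - 8)/(k^2 + 8*k + 12)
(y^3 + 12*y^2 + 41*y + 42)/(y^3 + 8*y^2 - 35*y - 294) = (y^2 + 5*y + 6)/(y^2 + y - 42)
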